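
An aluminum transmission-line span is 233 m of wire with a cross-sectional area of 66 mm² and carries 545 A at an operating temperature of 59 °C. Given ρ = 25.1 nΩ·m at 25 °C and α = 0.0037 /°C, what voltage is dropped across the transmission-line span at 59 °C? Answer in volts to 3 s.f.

54.4 V

ρ = 25.1 nΩ·m = 2.51×10^-8 Ω·m
A = 66 mm² = 6.600e-05 m²
R₍25₎ = ρL/A = (2.51×10^-8)(233)/(6.600e-05) = 0.08861 Ω
R₍59₎ = R₍25₎(1 + αΔT) = 0.08861 × (1 + 0.0037×34) = 0.09976 Ω
V = IR = 545 × 0.09976 = 54.4 V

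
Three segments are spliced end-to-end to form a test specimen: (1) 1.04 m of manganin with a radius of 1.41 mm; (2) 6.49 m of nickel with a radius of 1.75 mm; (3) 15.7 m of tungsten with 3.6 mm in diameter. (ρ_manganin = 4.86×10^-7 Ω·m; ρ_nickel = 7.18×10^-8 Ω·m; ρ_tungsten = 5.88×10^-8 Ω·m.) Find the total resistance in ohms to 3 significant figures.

0.220 Ω

Seg 1: A = πr² = π(1.4100e-03 m)² = 6.246e-06 m²
R_1 = (4.86×10^-7)(1.04)/(6.246e-06) = 0.08092 Ω
Seg 2: A = πr² = π(1.7500e-03 m)² = 9.621e-06 m²
R_2 = (7.18×10^-8)(6.49)/(9.621e-06) = 0.04843 Ω
Seg 3: A = π(d/2)² = π(1.8000e-03 m)² = 1.018e-05 m²
R_3 = (5.88×10^-8)(15.7)/(1.018e-05) = 0.09069 Ω
R_total = R_1 + R_2 + R_3 = 0.220 Ω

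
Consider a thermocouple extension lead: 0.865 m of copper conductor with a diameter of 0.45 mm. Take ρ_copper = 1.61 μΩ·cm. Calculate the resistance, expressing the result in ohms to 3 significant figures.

0.0876 Ω

ρ = 1.61 μΩ·cm = 1.61×10^-8 Ω·m
A = π(d/2)² = π(2.2500e-04 m)² = 1.590e-07 m²
R = ρL/A = (1.61×10^-8)(0.865 m)/(1.590e-07 m²) = 0.0876 Ω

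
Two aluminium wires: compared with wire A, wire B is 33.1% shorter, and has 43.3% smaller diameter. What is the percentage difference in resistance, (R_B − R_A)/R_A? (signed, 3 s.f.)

108%

R ∝ L/d², so R_B/R_A = (1 − 33.1/100) × (1 − 43.3/100)⁻²
= 0.669 × 3.111 = 2.081
(R_B − R_A)/R_A = 2.081 − 1 = 108%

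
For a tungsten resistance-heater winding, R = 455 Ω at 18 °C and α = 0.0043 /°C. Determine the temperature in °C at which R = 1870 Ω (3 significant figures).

R = R₀(1 + α(T − T₀)) ⇒ T = T₀ + (R/R₀ − 1)/α
T = 18 + (1870/455 − 1)/0.0043 = 18 + (3.11)/0.0043 = 741 °C

741 °C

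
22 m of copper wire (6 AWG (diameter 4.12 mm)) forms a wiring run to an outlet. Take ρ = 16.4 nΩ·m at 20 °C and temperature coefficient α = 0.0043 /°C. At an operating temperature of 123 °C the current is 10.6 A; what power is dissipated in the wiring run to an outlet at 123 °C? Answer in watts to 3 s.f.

ρ = 16.4 nΩ·m = 1.64×10^-8 Ω·m
A = π(4.12/2 mm)² = π(2.0600e-03 m)² = 1.333e-05 m²
R₍20₎ = ρL/A = (1.64×10^-8)(22)/(1.333e-05) = 0.02706 Ω
R₍123₎ = R₍20₎(1 + αΔT) = 0.02706 × (1 + 0.0043×103) = 0.03905 Ω
P = I²R = (10.6)² × 0.03905 = 4.39 W

4.39 W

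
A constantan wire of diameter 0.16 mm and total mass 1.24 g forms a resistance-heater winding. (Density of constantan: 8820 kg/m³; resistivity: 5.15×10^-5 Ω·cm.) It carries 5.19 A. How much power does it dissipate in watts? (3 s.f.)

ρ = 5.15×10^-5 Ω·cm = 5.15×10^-7 Ω·m
A = π(d/2)² = π(8.0000e-05 m)² = 2.0106e-08 m²
L = m/(density·A) = 0.00124/(8820×2.0106e-08) = 6.992 m
R = ρL/A = (5.15×10^-7)(6.992)/(2.0106e-08) = 179.1 Ω
P = I²R = (5.19)² × 179.1 = 4820 W

4820 W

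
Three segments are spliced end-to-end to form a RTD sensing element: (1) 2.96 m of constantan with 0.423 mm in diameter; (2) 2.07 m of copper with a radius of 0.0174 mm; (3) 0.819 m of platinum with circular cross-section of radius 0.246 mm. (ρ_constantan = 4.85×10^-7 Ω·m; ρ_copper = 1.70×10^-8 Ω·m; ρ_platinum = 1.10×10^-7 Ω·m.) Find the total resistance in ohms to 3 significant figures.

Seg 1: A = π(d/2)² = π(2.1150e-04 m)² = 1.405e-07 m²
R_1 = (4.85×10^-7)(2.96)/(1.405e-07) = 10.22 Ω
Seg 2: A = πr² = π(1.7400e-05 m)² = 9.511e-10 m²
R_2 = (1.70×10^-8)(2.07)/(9.511e-10) = 37 Ω
Seg 3: A = πr² = π(2.4600e-04 m)² = 1.901e-07 m²
R_3 = (1.10×10^-7)(0.819)/(1.901e-07) = 0.4739 Ω
R_total = R_1 + R_2 + R_3 = 47.7 Ω

47.7 Ω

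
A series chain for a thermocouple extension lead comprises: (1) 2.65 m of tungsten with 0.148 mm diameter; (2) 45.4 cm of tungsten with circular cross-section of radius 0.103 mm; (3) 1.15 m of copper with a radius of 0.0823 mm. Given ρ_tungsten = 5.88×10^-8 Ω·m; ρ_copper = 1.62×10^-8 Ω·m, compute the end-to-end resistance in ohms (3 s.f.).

10.7 Ω

Seg 1: A = π(d/2)² = π(7.4000e-05 m)² = 1.720e-08 m²
R_1 = (5.88×10^-8)(2.65)/(1.720e-08) = 9.058 Ω
Seg 2: A = πr² = π(1.0300e-04 m)² = 3.333e-08 m²
R_2 = (5.88×10^-8)(0.454)/(3.333e-08) = 0.801 Ω
Seg 3: A = πr² = π(8.2300e-05 m)² = 2.128e-08 m²
R_3 = (1.62×10^-8)(1.15)/(2.128e-08) = 0.8755 Ω
R_total = R_1 + R_2 + R_3 = 10.7 Ω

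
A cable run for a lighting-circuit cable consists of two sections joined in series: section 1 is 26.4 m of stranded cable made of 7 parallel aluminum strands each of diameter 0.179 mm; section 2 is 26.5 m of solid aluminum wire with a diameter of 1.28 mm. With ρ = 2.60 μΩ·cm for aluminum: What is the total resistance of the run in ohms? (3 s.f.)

ρ = 2.60 μΩ·cm = 2.60×10^-8 Ω·m
Section 1: A_strand = π(8.9500e-05)² = 2.516e-08 m²; R₁ = ρL/(N·A_s) = (2.60×10^-8)(26.4)/(7×2.516e-08) = 3.897 Ω
Section 2: A = π(d/2)² = π(6.4000e-04 m)² = 1.287e-06 m²
R₂ = (2.60×10^-8)(26.5)/(1.287e-06) = 0.5354 Ω
R = R₁ + R₂ = 4.43 Ω

4.43 Ω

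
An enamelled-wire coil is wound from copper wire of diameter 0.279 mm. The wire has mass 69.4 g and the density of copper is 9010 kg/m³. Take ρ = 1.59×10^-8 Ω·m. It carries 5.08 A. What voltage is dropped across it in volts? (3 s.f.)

166 V

A = π(d/2)² = π(1.3950e-04 m)² = 6.1136e-08 m²
L = m/(density·A) = 0.0694/(9010×6.1136e-08) = 126 m
R = ρL/A = (1.59×10^-8)(126)/(6.1136e-08) = 32.77 Ω
V = IR = 5.08 × 32.77 = 166 V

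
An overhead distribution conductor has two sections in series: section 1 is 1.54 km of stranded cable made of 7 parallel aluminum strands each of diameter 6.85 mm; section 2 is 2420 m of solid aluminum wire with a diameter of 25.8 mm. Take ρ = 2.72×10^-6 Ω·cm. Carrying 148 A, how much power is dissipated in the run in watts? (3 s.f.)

ρ = 2.72×10^-6 Ω·cm = 2.72×10^-8 Ω·m
Section 1: A_strand = π(3.4250e-03)² = 3.685e-05 m²; R₁ = ρL/(N·A_s) = (2.72×10^-8)(1540)/(7×3.685e-05) = 0.1624 Ω
Section 2: A = π(d/2)² = π(1.2900e-02 m)² = 5.228e-04 m²
R₂ = (2.72×10^-8)(2420)/(5.228e-04) = 0.1259 Ω
R = R₁ + R₂ = 0.2883 Ω
P = I²R = (148)² × 0.2883 = 6310 W

6310 W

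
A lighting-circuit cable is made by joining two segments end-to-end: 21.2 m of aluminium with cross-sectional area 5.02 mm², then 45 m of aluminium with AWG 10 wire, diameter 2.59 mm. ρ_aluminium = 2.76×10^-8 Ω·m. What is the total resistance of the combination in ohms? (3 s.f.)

0.352 Ω

Segment 1: A = 5.02 mm² = 5.020e-06 m²
R₁ = ρL/A = (2.76×10^-8)(21.2)/(5.020e-06) = 0.1166 Ω
Segment 2: A = π(2.59/2 mm)² = π(1.2950e-03 m)² = 5.269e-06 m²
R₂ = (2.76×10^-8)(45)/(5.269e-06) = 0.2357 Ω
R = R₁ + R₂ = 0.352 Ω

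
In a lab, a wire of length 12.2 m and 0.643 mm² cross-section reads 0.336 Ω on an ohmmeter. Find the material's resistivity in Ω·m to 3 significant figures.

A = 0.643 mm² = 6.430e-07 m²
ρ = RA/L = (0.336)(6.430e-07)/(12.2) = 1.77×10^-8 Ω·m

1.77×10^-8 Ω·m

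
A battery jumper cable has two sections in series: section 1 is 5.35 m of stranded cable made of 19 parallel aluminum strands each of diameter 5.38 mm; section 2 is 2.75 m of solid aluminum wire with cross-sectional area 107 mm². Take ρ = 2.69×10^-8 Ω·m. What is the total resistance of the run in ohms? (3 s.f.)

Section 1: A_strand = π(2.6900e-03)² = 2.273e-05 m²; R₁ = ρL/(N·A_s) = (2.69×10^-8)(5.35)/(19×2.273e-05) = 3.332×10^-4 Ω
Section 2: A = 107 mm² = 1.070e-04 m²
R₂ = (2.69×10^-8)(2.75)/(1.070e-04) = 6.914×10^-4 Ω
R = R₁ + R₂ = 0.00102 Ω

0.00102 Ω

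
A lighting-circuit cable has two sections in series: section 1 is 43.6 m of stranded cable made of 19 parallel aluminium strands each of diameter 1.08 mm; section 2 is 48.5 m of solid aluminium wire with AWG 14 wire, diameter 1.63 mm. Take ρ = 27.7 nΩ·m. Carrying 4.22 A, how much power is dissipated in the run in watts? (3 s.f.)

ρ = 27.7 nΩ·m = 2.77×10^-8 Ω·m
Section 1: A_strand = π(5.4000e-04)² = 9.161e-07 m²; R₁ = ρL/(N·A_s) = (2.77×10^-8)(43.6)/(19×9.161e-07) = 0.06939 Ω
Section 2: A = π(1.63/2 mm)² = π(8.1500e-04 m)² = 2.087e-06 m²
R₂ = (2.77×10^-8)(48.5)/(2.087e-06) = 0.6438 Ω
R = R₁ + R₂ = 0.7132 Ω
P = I²R = (4.22)² × 0.7132 = 12.7 W

12.7 W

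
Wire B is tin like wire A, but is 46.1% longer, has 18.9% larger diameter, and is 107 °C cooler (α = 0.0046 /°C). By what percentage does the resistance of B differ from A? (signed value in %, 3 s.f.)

-47.5%

R ∝ ρL/d² with ρ ∝ (1+αΔT), so R_B/R_A = (1 + 46.1/100) × (1 + 18.9/100)⁻² × (1 − 0.0046×107)
= 1.461 × 0.7074 × 0.5078 = 0.5248
(R_B − R_A)/R_A = 0.5248 − 1 = -47.5%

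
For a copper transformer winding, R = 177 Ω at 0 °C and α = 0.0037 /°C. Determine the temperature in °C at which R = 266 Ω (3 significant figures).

136 °C

R = R₀(1 + α(T − T₀)) ⇒ T = T₀ + (R/R₀ − 1)/α
T = 0 + (266/177 − 1)/0.0037 = 0 + (0.5028)/0.0037 = 136 °C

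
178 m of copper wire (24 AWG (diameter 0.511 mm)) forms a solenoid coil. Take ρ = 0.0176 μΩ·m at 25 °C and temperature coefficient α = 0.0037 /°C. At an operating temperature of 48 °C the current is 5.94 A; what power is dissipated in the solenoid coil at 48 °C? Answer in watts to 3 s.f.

ρ = 0.0176 μΩ·m = 1.76×10^-8 Ω·m
A = π(0.511/2 mm)² = π(2.5550e-04 m)² = 2.051e-07 m²
R₍25₎ = ρL/A = (1.76×10^-8)(178)/(2.051e-07) = 15.28 Ω
R₍48₎ = R₍25₎(1 + αΔT) = 15.28 × (1 + 0.0037×23) = 16.58 Ω
P = I²R = (5.94)² × 16.58 = 585 W

585 W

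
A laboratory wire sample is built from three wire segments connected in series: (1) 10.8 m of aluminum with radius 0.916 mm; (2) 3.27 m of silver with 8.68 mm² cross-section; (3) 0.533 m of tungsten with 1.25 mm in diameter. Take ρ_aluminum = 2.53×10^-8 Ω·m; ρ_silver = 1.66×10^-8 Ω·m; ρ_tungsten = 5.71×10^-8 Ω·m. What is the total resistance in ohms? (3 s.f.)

0.135 Ω

Seg 1: A = πr² = π(9.1600e-04 m)² = 2.636e-06 m²
R_1 = (2.53×10^-8)(10.8)/(2.636e-06) = 0.1037 Ω
Seg 2: A = 8.68 mm² = 8.680e-06 m²
R_2 = (1.66×10^-8)(3.27)/(8.680e-06) = 0.006254 Ω
Seg 3: A = π(d/2)² = π(6.2500e-04 m)² = 1.227e-06 m²
R_3 = (5.71×10^-8)(0.533)/(1.227e-06) = 0.0248 Ω
R_total = R_1 + R_2 + R_3 = 0.135 Ω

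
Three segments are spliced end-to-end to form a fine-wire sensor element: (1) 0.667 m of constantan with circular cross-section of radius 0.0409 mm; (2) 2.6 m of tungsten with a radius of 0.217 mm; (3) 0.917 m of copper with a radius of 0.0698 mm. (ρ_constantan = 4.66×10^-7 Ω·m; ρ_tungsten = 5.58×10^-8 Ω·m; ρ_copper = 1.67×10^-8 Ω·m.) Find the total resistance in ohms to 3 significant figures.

Seg 1: A = πr² = π(4.0900e-05 m)² = 5.255e-09 m²
R_1 = (4.66×10^-7)(0.667)/(5.255e-09) = 59.14 Ω
Seg 2: A = πr² = π(2.1700e-04 m)² = 1.479e-07 m²
R_2 = (5.58×10^-8)(2.6)/(1.479e-07) = 0.9807 Ω
Seg 3: A = πr² = π(6.9800e-05 m)² = 1.531e-08 m²
R_3 = (1.67×10^-8)(0.917)/(1.531e-08) = 1.001 Ω
R_total = R_1 + R_2 + R_3 = 61.1 Ω

61.1 Ω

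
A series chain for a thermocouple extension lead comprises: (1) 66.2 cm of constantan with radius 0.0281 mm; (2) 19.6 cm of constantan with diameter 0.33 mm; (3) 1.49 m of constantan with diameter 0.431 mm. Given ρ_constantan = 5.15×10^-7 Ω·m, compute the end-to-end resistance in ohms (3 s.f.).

Seg 1: A = πr² = π(2.8100e-05 m)² = 2.481e-09 m²
R_1 = (5.15×10^-7)(0.662)/(2.481e-09) = 137.4 Ω
Seg 2: A = π(d/2)² = π(1.6500e-04 m)² = 8.553e-08 m²
R_2 = (5.15×10^-7)(0.196)/(8.553e-08) = 1.18 Ω
Seg 3: A = π(d/2)² = π(2.1550e-04 m)² = 1.459e-07 m²
R_3 = (5.15×10^-7)(1.49)/(1.459e-07) = 5.26 Ω
R_total = R_1 + R_2 + R_3 = 144 Ω

144 Ω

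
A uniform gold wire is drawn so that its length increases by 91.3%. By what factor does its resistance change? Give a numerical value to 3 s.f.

k = 1 + 91.3/100 = 1.913; volume constant ⇒ A' = A/k, so R' = k²R.
Factor = 3.66

3.66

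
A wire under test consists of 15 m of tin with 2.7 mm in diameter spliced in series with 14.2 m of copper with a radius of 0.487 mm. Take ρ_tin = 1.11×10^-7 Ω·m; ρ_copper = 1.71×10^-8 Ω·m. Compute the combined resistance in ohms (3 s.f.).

0.617 Ω

Segment 1: A = π(d/2)² = π(1.3500e-03 m)² = 5.726e-06 m²
R₁ = ρL/A = (1.11×10^-7)(15)/(5.726e-06) = 0.2908 Ω
Segment 2: A = πr² = π(4.8700e-04 m)² = 7.451e-07 m²
R₂ = (1.71×10^-8)(14.2)/(7.451e-07) = 0.3259 Ω
R = R₁ + R₂ = 0.617 Ω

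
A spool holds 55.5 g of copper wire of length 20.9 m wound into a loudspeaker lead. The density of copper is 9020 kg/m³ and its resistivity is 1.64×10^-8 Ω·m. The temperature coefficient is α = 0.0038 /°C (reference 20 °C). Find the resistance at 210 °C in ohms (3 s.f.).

2.00 Ω

A = m/(density·L) = 0.0555/(9020×20.9) = 2.9440e-07 m²
R = ρL/A = (1.64×10^-8)(20.9)/(2.9440e-07) = 1.164 Ω
R(210 °C) = 1.164 × (1 + 0.0038×190) = 2.00 Ω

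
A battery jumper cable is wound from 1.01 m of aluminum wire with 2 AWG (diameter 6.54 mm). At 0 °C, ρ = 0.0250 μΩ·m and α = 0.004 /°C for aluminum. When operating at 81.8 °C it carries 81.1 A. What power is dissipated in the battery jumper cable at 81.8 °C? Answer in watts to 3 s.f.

6.56 W

ρ = 0.0250 μΩ·m = 2.50×10^-8 Ω·m
A = π(6.54/2 mm)² = π(3.2700e-03 m)² = 3.359e-05 m²
R₍0₎ = ρL/A = (2.50×10^-8)(1.01)/(3.359e-05) = 7.517×10^-4 Ω
R₍81.8₎ = R₍0₎(1 + αΔT) = 7.517×10^-4 × (1 + 0.004×81.8) = 9.976×10^-4 Ω
P = I²R = (81.1)² × 9.976×10^-4 = 6.56 W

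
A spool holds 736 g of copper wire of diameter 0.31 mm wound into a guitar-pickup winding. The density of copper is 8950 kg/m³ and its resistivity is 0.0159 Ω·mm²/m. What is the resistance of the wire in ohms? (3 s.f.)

ρ = 0.0159 Ω·mm²/m = 1.59×10^-8 Ω·m
A = π(d/2)² = π(1.5500e-04 m)² = 7.5477e-08 m²
L = m/(density·A) = 0.736/(8950×7.5477e-08) = 1090 m
R = ρL/A = (1.59×10^-8)(1090)/(7.5477e-08) = 230 Ω

230 Ω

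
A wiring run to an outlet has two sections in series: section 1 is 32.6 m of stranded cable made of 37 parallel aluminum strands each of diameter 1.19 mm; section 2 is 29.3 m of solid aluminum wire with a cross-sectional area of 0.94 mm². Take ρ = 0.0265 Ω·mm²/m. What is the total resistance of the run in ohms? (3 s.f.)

0.847 Ω

ρ = 0.0265 Ω·mm²/m = 2.65×10^-8 Ω·m
Section 1: A_strand = π(5.9500e-04)² = 1.112e-06 m²; R₁ = ρL/(N·A_s) = (2.65×10^-8)(32.6)/(37×1.112e-06) = 0.02099 Ω
Section 2: A = 0.94 mm² = 9.400e-07 m²
R₂ = (2.65×10^-8)(29.3)/(9.400e-07) = 0.826 Ω
R = R₁ + R₂ = 0.847 Ω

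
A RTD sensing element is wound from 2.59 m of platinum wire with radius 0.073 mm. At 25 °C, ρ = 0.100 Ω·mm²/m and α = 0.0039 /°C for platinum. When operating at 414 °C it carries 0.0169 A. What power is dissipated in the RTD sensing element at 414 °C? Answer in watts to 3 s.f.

ρ = 0.100 Ω·mm²/m = 1.00×10^-7 Ω·m
A = πr² = π(7.3000e-05 m)² = 1.674e-08 m²
R₍25₎ = ρL/A = (1.00×10^-7)(2.59)/(1.674e-08) = 15.47 Ω
R₍414₎ = R₍25₎(1 + αΔT) = 15.47 × (1 + 0.0039×389) = 38.94 Ω
P = I²R = (0.0169)² × 38.94 = 0.0111 W

0.0111 W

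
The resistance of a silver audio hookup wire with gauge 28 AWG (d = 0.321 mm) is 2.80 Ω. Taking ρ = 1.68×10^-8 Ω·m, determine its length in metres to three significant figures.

13.5 m

A = π(0.321/2 mm)² = π(1.6050e-04 m)² = 8.093e-08 m²
L = RA/ρ = (2.8)(8.093e-08)/(1.68×10^-8) = 13.5 m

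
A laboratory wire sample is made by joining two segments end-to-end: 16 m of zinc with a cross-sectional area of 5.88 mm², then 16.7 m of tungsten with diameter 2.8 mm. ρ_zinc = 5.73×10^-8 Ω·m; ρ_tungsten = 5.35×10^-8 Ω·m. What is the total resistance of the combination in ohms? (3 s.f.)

Segment 1: A = 5.88 mm² = 5.880e-06 m²
R₁ = ρL/A = (5.73×10^-8)(16)/(5.880e-06) = 0.1559 Ω
Segment 2: A = π(d/2)² = π(1.4000e-03 m)² = 6.158e-06 m²
R₂ = (5.35×10^-8)(16.7)/(6.158e-06) = 0.1451 Ω
R = R₁ + R₂ = 0.301 Ω

0.301 Ω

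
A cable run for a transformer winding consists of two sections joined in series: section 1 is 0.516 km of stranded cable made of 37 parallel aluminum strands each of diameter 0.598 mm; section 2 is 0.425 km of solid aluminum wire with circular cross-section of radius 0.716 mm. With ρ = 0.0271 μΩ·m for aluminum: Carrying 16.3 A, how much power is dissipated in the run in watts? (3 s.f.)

ρ = 0.0271 μΩ·m = 2.71×10^-8 Ω·m
Section 1: A_strand = π(2.9900e-04)² = 2.809e-07 m²; R₁ = ρL/(N·A_s) = (2.71×10^-8)(516)/(37×2.809e-07) = 1.346 Ω
Section 2: A = πr² = π(7.1600e-04 m)² = 1.611e-06 m²
R₂ = (2.71×10^-8)(425)/(1.611e-06) = 7.151 Ω
R = R₁ + R₂ = 8.497 Ω
P = I²R = (16.3)² × 8.497 = 2260 W

2260 W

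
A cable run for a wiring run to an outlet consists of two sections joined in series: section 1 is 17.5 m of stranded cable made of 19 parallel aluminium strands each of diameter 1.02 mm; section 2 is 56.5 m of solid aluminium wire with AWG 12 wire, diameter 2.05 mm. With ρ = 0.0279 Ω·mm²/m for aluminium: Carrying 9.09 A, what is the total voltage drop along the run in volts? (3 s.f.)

ρ = 0.0279 Ω·mm²/m = 2.79×10^-8 Ω·m
Section 1: A_strand = π(5.1000e-04)² = 8.171e-07 m²; R₁ = ρL/(N·A_s) = (2.79×10^-8)(17.5)/(19×8.171e-07) = 0.03145 Ω
Section 2: A = π(2.05/2 mm)² = π(1.0250e-03 m)² = 3.301e-06 m²
R₂ = (2.79×10^-8)(56.5)/(3.301e-06) = 0.4776 Ω
R = R₁ + R₂ = 0.509 Ω
V = IR = 9.09 × 0.509 = 4.63 V

4.63 V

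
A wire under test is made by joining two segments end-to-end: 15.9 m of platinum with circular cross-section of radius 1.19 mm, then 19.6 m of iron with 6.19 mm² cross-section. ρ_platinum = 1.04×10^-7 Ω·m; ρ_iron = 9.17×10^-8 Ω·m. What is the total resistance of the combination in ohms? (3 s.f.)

Segment 1: A = πr² = π(1.1900e-03 m)² = 4.449e-06 m²
R₁ = ρL/A = (1.04×10^-7)(15.9)/(4.449e-06) = 0.3717 Ω
Segment 2: A = 6.19 mm² = 6.190e-06 m²
R₂ = (9.17×10^-8)(19.6)/(6.190e-06) = 0.2904 Ω
R = R₁ + R₂ = 0.662 Ω

0.662 Ω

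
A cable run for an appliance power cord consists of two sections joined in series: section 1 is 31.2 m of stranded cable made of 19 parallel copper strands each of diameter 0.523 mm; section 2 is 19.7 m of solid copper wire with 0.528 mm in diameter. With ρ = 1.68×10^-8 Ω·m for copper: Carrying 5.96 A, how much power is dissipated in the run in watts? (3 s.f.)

58.3 W

Section 1: A_strand = π(2.6150e-04)² = 2.148e-07 m²; R₁ = ρL/(N·A_s) = (1.68×10^-8)(31.2)/(19×2.148e-07) = 0.1284 Ω
Section 2: A = π(d/2)² = π(2.6400e-04 m)² = 2.190e-07 m²
R₂ = (1.68×10^-8)(19.7)/(2.190e-07) = 1.512 Ω
R = R₁ + R₂ = 1.64 Ω
P = I²R = (5.96)² × 1.64 = 58.3 W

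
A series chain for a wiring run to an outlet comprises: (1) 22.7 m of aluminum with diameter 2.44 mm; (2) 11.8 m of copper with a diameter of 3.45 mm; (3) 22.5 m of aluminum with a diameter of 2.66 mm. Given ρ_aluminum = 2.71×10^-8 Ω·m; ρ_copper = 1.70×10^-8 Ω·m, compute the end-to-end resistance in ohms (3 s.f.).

0.263 Ω

Seg 1: A = π(d/2)² = π(1.2200e-03 m)² = 4.676e-06 m²
R_1 = (2.71×10^-8)(22.7)/(4.676e-06) = 0.1316 Ω
Seg 2: A = π(d/2)² = π(1.7250e-03 m)² = 9.348e-06 m²
R_2 = (1.70×10^-8)(11.8)/(9.348e-06) = 0.02146 Ω
Seg 3: A = π(d/2)² = π(1.3300e-03 m)² = 5.557e-06 m²
R_3 = (2.71×10^-8)(22.5)/(5.557e-06) = 0.1097 Ω
R_total = R_1 + R_2 + R_3 = 0.263 Ω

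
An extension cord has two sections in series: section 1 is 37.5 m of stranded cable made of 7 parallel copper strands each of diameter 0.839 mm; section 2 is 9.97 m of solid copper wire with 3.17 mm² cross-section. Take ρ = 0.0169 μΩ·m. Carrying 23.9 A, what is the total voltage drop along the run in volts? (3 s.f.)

5.18 V

ρ = 0.0169 μΩ·m = 1.69×10^-8 Ω·m
Section 1: A_strand = π(4.1950e-04)² = 5.529e-07 m²; R₁ = ρL/(N·A_s) = (1.69×10^-8)(37.5)/(7×5.529e-07) = 0.1638 Ω
Section 2: A = 3.17 mm² = 3.170e-06 m²
R₂ = (1.69×10^-8)(9.97)/(3.170e-06) = 0.05315 Ω
R = R₁ + R₂ = 0.2169 Ω
V = IR = 23.9 × 0.2169 = 5.18 V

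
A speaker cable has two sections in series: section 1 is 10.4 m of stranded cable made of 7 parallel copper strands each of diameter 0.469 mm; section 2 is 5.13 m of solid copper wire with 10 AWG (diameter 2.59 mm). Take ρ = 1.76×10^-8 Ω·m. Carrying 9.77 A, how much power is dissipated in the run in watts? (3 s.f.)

16.1 W

Section 1: A_strand = π(2.3450e-04)² = 1.728e-07 m²; R₁ = ρL/(N·A_s) = (1.76×10^-8)(10.4)/(7×1.728e-07) = 0.1514 Ω
Section 2: A = π(2.59/2 mm)² = π(1.2950e-03 m)² = 5.269e-06 m²
R₂ = (1.76×10^-8)(5.13)/(5.269e-06) = 0.01714 Ω
R = R₁ + R₂ = 0.1685 Ω
P = I²R = (9.77)² × 0.1685 = 16.1 W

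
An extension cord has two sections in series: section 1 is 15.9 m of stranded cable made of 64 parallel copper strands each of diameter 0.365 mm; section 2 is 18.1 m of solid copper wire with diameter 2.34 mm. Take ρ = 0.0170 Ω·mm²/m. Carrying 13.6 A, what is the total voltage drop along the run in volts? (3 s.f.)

1.52 V

ρ = 0.0170 Ω·mm²/m = 1.70×10^-8 Ω·m
Section 1: A_strand = π(1.8250e-04)² = 1.046e-07 m²; R₁ = ρL/(N·A_s) = (1.70×10^-8)(15.9)/(64×1.046e-07) = 0.04036 Ω
Section 2: A = π(d/2)² = π(1.1700e-03 m)² = 4.301e-06 m²
R₂ = (1.70×10^-8)(18.1)/(4.301e-06) = 0.07155 Ω
R = R₁ + R₂ = 0.1119 Ω
V = IR = 13.6 × 0.1119 = 1.52 V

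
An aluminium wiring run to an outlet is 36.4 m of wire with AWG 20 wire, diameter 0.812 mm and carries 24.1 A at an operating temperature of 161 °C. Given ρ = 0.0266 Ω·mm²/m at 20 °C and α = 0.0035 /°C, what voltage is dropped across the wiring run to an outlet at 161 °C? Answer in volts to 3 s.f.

67.3 V

ρ = 0.0266 Ω·mm²/m = 2.66×10^-8 Ω·m
A = π(0.812/2 mm)² = π(4.0600e-04 m)² = 5.178e-07 m²
R₍20₎ = ρL/A = (2.66×10^-8)(36.4)/(5.178e-07) = 1.87 Ω
R₍161₎ = R₍20₎(1 + αΔT) = 1.87 × (1 + 0.0035×141) = 2.792 Ω
V = IR = 24.1 × 2.792 = 67.3 V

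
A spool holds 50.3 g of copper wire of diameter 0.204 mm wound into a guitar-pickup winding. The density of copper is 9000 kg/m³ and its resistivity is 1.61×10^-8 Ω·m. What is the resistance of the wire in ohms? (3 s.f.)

A = π(d/2)² = π(1.0200e-04 m)² = 3.2685e-08 m²
L = m/(density·A) = 0.0503/(9000×3.2685e-08) = 171 m
R = ρL/A = (1.61×10^-8)(171)/(3.2685e-08) = 84.2 Ω

84.2 Ω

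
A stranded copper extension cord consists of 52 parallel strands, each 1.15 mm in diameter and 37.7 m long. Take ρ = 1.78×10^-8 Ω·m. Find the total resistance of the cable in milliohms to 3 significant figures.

12.4 mΩ

A_strand = π(5.7500e-04 m)² = 1.039e-06 m²
R_strand = ρL/A = (1.78×10^-8)(37.7)/(1.039e-06) = 0.6461 Ω
R_total = R_strand/N = 0.6461/52 = 12.4 mΩ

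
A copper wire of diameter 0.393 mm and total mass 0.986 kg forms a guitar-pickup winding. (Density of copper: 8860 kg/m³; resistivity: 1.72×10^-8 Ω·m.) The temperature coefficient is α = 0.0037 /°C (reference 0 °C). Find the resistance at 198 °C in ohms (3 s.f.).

225 Ω

A = π(d/2)² = π(1.9650e-04 m)² = 1.2130e-07 m²
L = m/(density·A) = 0.986/(8860×1.2130e-07) = 917.4 m
R = ρL/A = (1.72×10^-8)(917.4)/(1.2130e-07) = 130.1 Ω
R(198 °C) = 130.1 × (1 + 0.0037×198) = 225 Ω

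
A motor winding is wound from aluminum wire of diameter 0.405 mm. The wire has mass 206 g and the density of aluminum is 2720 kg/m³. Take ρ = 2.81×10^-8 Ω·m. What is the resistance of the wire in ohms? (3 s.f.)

128 Ω

A = π(d/2)² = π(2.0250e-04 m)² = 1.2882e-07 m²
L = m/(density·A) = 0.206/(2720×1.2882e-07) = 587.9 m
R = ρL/A = (2.81×10^-8)(587.9)/(1.2882e-07) = 128 Ω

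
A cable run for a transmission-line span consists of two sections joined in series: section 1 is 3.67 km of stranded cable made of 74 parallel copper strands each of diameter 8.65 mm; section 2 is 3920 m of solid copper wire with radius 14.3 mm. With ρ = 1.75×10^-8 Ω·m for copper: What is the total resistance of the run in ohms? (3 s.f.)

0.122 Ω

Section 1: A_strand = π(4.3250e-03)² = 5.877e-05 m²; R₁ = ρL/(N·A_s) = (1.75×10^-8)(3670)/(74×5.877e-05) = 0.01477 Ω
Section 2: A = πr² = π(1.4300e-02 m)² = 6.424e-04 m²
R₂ = (1.75×10^-8)(3920)/(6.424e-04) = 0.1068 Ω
R = R₁ + R₂ = 0.122 Ω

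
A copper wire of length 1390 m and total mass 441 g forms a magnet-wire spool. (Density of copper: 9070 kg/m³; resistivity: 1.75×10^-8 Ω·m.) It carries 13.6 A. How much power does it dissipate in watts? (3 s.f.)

A = m/(density·L) = 0.441/(9070×1390) = 3.4980e-08 m²
R = ρL/A = (1.75×10^-8)(1390)/(3.4980e-08) = 695.4 Ω
P = I²R = (13.6)² × 695.4 = 1.29×10^5 W

1.29×10^5 W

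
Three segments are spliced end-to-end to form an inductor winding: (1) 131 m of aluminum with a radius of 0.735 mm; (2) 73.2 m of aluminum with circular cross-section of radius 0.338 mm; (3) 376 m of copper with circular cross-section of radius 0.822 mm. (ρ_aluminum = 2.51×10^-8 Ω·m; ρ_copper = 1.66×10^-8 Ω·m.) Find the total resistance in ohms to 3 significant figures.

Seg 1: A = πr² = π(7.3500e-04 m)² = 1.697e-06 m²
R_1 = (2.51×10^-8)(131)/(1.697e-06) = 1.937 Ω
Seg 2: A = πr² = π(3.3800e-04 m)² = 3.589e-07 m²
R_2 = (2.51×10^-8)(73.2)/(3.589e-07) = 5.119 Ω
Seg 3: A = πr² = π(8.2200e-04 m)² = 2.123e-06 m²
R_3 = (1.66×10^-8)(376)/(2.123e-06) = 2.94 Ω
R_total = R_1 + R_2 + R_3 = 10.0 Ω

10.0 Ω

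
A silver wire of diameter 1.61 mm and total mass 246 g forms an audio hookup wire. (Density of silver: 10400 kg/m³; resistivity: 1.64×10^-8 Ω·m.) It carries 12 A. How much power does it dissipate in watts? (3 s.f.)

13.5 W

A = π(d/2)² = π(8.0500e-04 m)² = 2.0358e-06 m²
L = m/(density·A) = 0.246/(10400×2.0358e-06) = 11.62 m
R = ρL/A = (1.64×10^-8)(11.62)/(2.0358e-06) = 0.0936 Ω
P = I²R = (12)² × 0.0936 = 13.5 W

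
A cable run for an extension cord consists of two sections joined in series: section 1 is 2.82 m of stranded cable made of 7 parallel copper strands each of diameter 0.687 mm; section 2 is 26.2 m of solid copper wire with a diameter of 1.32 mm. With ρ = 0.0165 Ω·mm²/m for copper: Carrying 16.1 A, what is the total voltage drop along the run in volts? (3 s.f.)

ρ = 0.0165 Ω·mm²/m = 1.65×10^-8 Ω·m
Section 1: A_strand = π(3.4350e-04)² = 3.707e-07 m²; R₁ = ρL/(N·A_s) = (1.65×10^-8)(2.82)/(7×3.707e-07) = 0.01793 Ω
Section 2: A = π(d/2)² = π(6.6000e-04 m)² = 1.368e-06 m²
R₂ = (1.65×10^-8)(26.2)/(1.368e-06) = 0.3159 Ω
R = R₁ + R₂ = 0.3338 Ω
V = IR = 16.1 × 0.3338 = 5.37 V

5.37 V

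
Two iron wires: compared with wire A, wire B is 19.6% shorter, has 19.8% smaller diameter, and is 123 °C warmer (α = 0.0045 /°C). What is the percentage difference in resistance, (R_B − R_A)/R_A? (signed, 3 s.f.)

R ∝ ρL/d² with ρ ∝ (1+αΔT), so R_B/R_A = (1 − 19.6/100) × (1 − 19.8/100)⁻² × (1 + 0.0045×123)
= 0.804 × 1.555 × 1.554 = 1.942
(R_B − R_A)/R_A = 1.942 − 1 = 94.2%

94.2%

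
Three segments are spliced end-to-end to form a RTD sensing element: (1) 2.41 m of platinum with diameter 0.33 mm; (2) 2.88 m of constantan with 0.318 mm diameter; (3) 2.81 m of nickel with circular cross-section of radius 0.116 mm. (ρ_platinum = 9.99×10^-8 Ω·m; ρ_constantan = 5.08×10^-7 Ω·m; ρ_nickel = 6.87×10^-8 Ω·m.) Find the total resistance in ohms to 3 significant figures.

Seg 1: A = π(d/2)² = π(1.6500e-04 m)² = 8.553e-08 m²
R_1 = (9.99×10^-8)(2.41)/(8.553e-08) = 2.815 Ω
Seg 2: A = π(d/2)² = π(1.5900e-04 m)² = 7.942e-08 m²
R_2 = (5.08×10^-7)(2.88)/(7.942e-08) = 18.42 Ω
Seg 3: A = πr² = π(1.1600e-04 m)² = 4.227e-08 m²
R_3 = (6.87×10^-8)(2.81)/(4.227e-08) = 4.567 Ω
R_total = R_1 + R_2 + R_3 = 25.8 Ω

25.8 Ω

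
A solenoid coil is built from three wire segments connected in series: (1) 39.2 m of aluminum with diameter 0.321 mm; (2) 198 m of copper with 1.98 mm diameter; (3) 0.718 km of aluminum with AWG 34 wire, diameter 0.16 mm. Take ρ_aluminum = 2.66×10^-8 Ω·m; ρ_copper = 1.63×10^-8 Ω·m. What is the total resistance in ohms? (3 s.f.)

964 Ω

Seg 1: A = π(d/2)² = π(1.6050e-04 m)² = 8.093e-08 m²
R_1 = (2.66×10^-8)(39.2)/(8.093e-08) = 12.88 Ω
Seg 2: A = π(d/2)² = π(9.9000e-04 m)² = 3.079e-06 m²
R_2 = (1.63×10^-8)(198)/(3.079e-06) = 1.048 Ω
Seg 3: A = π(0.16/2 mm)² = π(8.0000e-05 m)² = 2.011e-08 m²
R_3 = (2.66×10^-8)(718)/(2.011e-08) = 949.9 Ω
R_total = R_1 + R_2 + R_3 = 964 Ω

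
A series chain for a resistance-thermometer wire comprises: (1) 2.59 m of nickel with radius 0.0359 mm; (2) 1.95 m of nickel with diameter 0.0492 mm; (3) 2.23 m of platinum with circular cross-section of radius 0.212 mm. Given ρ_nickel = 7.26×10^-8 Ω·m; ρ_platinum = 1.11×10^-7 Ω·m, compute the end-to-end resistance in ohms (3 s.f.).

123 Ω

Seg 1: A = πr² = π(3.5900e-05 m)² = 4.049e-09 m²
R_1 = (7.26×10^-8)(2.59)/(4.049e-09) = 46.44 Ω
Seg 2: A = π(d/2)² = π(2.4600e-05 m)² = 1.901e-09 m²
R_2 = (7.26×10^-8)(1.95)/(1.901e-09) = 74.46 Ω
Seg 3: A = πr² = π(2.1200e-04 m)² = 1.412e-07 m²
R_3 = (1.11×10^-7)(2.23)/(1.412e-07) = 1.753 Ω
R_total = R_1 + R_2 + R_3 = 123 Ω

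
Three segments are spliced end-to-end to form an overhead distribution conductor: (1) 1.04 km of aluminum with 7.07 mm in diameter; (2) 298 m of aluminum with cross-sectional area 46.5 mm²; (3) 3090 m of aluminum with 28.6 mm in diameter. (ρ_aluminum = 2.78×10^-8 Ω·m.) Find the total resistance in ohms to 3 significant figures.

1.05 Ω

Seg 1: A = π(d/2)² = π(3.5350e-03 m)² = 3.926e-05 m²
R_1 = (2.78×10^-8)(1040)/(3.926e-05) = 0.7365 Ω
Seg 2: A = 46.5 mm² = 4.650e-05 m²
R_2 = (2.78×10^-8)(298)/(4.650e-05) = 0.1782 Ω
Seg 3: A = π(d/2)² = π(1.4300e-02 m)² = 6.424e-04 m²
R_3 = (2.78×10^-8)(3090)/(6.424e-04) = 0.1337 Ω
R_total = R_1 + R_2 + R_3 = 1.05 Ω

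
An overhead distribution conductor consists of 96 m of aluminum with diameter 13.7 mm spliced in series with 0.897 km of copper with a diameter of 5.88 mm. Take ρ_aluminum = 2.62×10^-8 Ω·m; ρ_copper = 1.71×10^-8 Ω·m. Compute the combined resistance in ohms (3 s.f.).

0.582 Ω

Segment 1: A = π(d/2)² = π(6.8500e-03 m)² = 1.474e-04 m²
R₁ = ρL/A = (2.62×10^-8)(96)/(1.474e-04) = 0.01706 Ω
Segment 2: A = π(d/2)² = π(2.9400e-03 m)² = 2.715e-05 m²
R₂ = (1.71×10^-8)(897)/(2.715e-05) = 0.5649 Ω
R = R₁ + R₂ = 0.582 Ω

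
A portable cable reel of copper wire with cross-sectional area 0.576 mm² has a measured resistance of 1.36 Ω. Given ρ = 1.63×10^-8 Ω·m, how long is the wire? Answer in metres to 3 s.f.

48.1 m

A = 0.576 mm² = 5.760e-07 m²
L = RA/ρ = (1.36)(5.760e-07)/(1.63×10^-8) = 48.1 m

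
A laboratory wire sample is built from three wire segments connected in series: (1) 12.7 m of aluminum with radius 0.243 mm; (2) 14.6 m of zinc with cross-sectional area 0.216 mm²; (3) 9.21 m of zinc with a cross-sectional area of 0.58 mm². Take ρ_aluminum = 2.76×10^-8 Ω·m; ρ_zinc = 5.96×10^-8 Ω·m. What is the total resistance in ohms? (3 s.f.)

Seg 1: A = πr² = π(2.4300e-04 m)² = 1.855e-07 m²
R_1 = (2.76×10^-8)(12.7)/(1.855e-07) = 1.89 Ω
Seg 2: A = 0.216 mm² = 2.160e-07 m²
R_2 = (5.96×10^-8)(14.6)/(2.160e-07) = 4.029 Ω
Seg 3: A = 0.58 mm² = 5.800e-07 m²
R_3 = (5.96×10^-8)(9.21)/(5.800e-07) = 0.9464 Ω
R_total = R_1 + R_2 + R_3 = 6.86 Ω

6.86 Ω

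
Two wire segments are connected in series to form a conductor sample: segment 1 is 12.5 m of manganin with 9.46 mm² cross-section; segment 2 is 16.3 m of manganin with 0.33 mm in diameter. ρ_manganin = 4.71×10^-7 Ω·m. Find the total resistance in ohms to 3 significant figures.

90.4 Ω

Segment 1: A = 9.46 mm² = 9.460e-06 m²
R₁ = ρL/A = (4.71×10^-7)(12.5)/(9.460e-06) = 0.6224 Ω
Segment 2: A = π(d/2)² = π(1.6500e-04 m)² = 8.553e-08 m²
R₂ = (4.71×10^-7)(16.3)/(8.553e-08) = 89.76 Ω
R = R₁ + R₂ = 90.4 Ω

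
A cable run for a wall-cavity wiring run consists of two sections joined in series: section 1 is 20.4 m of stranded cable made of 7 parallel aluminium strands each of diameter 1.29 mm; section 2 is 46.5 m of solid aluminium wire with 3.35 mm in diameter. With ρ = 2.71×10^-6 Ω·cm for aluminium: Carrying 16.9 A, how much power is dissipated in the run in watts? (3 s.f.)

ρ = 2.71×10^-6 Ω·cm = 2.71×10^-8 Ω·m
Section 1: A_strand = π(6.4500e-04)² = 1.307e-06 m²; R₁ = ρL/(N·A_s) = (2.71×10^-8)(20.4)/(7×1.307e-06) = 0.06043 Ω
Section 2: A = π(d/2)² = π(1.6750e-03 m)² = 8.814e-06 m²
R₂ = (2.71×10^-8)(46.5)/(8.814e-06) = 0.143 Ω
R = R₁ + R₂ = 0.2034 Ω
P = I²R = (16.9)² × 0.2034 = 58.1 W

58.1 W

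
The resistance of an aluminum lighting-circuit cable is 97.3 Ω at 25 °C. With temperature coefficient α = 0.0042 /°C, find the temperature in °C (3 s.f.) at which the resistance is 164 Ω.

R = R₀(1 + α(T − T₀)) ⇒ T = T₀ + (R/R₀ − 1)/α
T = 25 + (164/97.3 − 1)/0.0042 = 25 + (0.6855)/0.0042 = 188 °C

188 °C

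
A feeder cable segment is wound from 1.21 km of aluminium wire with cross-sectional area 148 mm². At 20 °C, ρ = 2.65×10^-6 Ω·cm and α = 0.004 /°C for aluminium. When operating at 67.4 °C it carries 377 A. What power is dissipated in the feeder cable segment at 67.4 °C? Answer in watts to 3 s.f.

36600 W

ρ = 2.65×10^-6 Ω·cm = 2.65×10^-8 Ω·m
A = 148 mm² = 1.480e-04 m²
R₍20₎ = ρL/A = (2.65×10^-8)(1210)/(1.480e-04) = 0.2167 Ω
R₍67.4₎ = R₍20₎(1 + αΔT) = 0.2167 × (1 + 0.004×47.4) = 0.2577 Ω
P = I²R = (377)² × 0.2577 = 36600 W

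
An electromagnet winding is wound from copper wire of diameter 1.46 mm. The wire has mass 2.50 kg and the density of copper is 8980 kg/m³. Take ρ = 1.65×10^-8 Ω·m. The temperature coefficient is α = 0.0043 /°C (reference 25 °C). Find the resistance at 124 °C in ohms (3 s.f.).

2.34 Ω

A = π(d/2)² = π(7.3000e-04 m)² = 1.6742e-06 m²
L = m/(density·A) = 2.5/(8980×1.6742e-06) = 166.3 m
R = ρL/A = (1.65×10^-8)(166.3)/(1.6742e-06) = 1.639 Ω
R(124 °C) = 1.639 × (1 + 0.0043×99) = 2.34 Ω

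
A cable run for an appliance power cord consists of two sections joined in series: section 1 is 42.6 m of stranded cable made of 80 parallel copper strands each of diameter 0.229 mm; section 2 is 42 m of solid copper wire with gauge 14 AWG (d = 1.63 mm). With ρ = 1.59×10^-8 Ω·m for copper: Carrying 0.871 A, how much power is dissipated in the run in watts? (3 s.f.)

Section 1: A_strand = π(1.1450e-04)² = 4.119e-08 m²; R₁ = ρL/(N·A_s) = (1.59×10^-8)(42.6)/(80×4.119e-08) = 0.2056 Ω
Section 2: A = π(1.63/2 mm)² = π(8.1500e-04 m)² = 2.087e-06 m²
R₂ = (1.59×10^-8)(42)/(2.087e-06) = 0.32 Ω
R = R₁ + R₂ = 0.5256 Ω
P = I²R = (0.871)² × 0.5256 = 0.399 W

0.399 W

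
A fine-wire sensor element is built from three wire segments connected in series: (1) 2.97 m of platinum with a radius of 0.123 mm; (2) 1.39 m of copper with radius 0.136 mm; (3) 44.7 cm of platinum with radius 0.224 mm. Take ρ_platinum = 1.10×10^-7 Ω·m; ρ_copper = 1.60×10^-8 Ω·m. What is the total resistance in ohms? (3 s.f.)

7.57 Ω

Seg 1: A = πr² = π(1.2300e-04 m)² = 4.753e-08 m²
R_1 = (1.10×10^-7)(2.97)/(4.753e-08) = 6.874 Ω
Seg 2: A = πr² = π(1.3600e-04 m)² = 5.811e-08 m²
R_2 = (1.60×10^-8)(1.39)/(5.811e-08) = 0.3827 Ω
Seg 3: A = πr² = π(2.2400e-04 m)² = 1.576e-07 m²
R_3 = (1.10×10^-7)(0.447)/(1.576e-07) = 0.3119 Ω
R_total = R_1 + R_2 + R_3 = 7.57 Ω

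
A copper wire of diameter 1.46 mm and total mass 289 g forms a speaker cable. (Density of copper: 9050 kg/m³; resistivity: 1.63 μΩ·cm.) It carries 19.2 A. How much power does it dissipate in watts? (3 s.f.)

68.5 W

ρ = 1.63 μΩ·cm = 1.63×10^-8 Ω·m
A = π(d/2)² = π(7.3000e-04 m)² = 1.6742e-06 m²
L = m/(density·A) = 0.289/(9050×1.6742e-06) = 19.07 m
R = ρL/A = (1.63×10^-8)(19.07)/(1.6742e-06) = 0.1857 Ω
P = I²R = (19.2)² × 0.1857 = 68.5 W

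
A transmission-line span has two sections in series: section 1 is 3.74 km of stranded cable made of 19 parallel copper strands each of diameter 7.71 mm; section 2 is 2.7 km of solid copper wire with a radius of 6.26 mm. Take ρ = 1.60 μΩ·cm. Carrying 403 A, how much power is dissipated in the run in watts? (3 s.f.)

67900 W

ρ = 1.60 μΩ·cm = 1.60×10^-8 Ω·m
Section 1: A_strand = π(3.8550e-03)² = 4.669e-05 m²; R₁ = ρL/(N·A_s) = (1.60×10^-8)(3740)/(19×4.669e-05) = 0.06746 Ω
Section 2: A = πr² = π(6.2600e-03 m)² = 1.231e-04 m²
R₂ = (1.60×10^-8)(2700)/(1.231e-04) = 0.3509 Ω
R = R₁ + R₂ = 0.4184 Ω
P = I²R = (403)² × 0.4184 = 67900 W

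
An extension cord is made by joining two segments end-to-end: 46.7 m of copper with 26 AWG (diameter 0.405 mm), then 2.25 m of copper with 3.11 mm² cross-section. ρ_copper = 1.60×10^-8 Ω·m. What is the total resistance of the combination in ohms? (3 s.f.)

5.81 Ω

Segment 1: A = π(0.405/2 mm)² = π(2.0250e-04 m)² = 1.288e-07 m²
R₁ = ρL/A = (1.60×10^-8)(46.7)/(1.288e-07) = 5.8 Ω
Segment 2: A = 3.11 mm² = 3.110e-06 m²
R₂ = (1.60×10^-8)(2.25)/(3.110e-06) = 0.01158 Ω
R = R₁ + R₂ = 5.81 Ω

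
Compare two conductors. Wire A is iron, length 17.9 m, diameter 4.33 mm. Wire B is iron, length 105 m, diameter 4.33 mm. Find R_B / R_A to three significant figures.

5.87

R ∝ ρL/d², so R_B/R_A = (L_B/L_A)
= (105/17.9) = 5.87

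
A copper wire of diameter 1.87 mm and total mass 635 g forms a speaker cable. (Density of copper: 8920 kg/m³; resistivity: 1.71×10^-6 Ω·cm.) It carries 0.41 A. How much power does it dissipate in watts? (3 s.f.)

0.0271 W

ρ = 1.71×10^-6 Ω·cm = 1.71×10^-8 Ω·m
A = π(d/2)² = π(9.3500e-04 m)² = 2.7465e-06 m²
L = m/(density·A) = 0.635/(8920×2.7465e-06) = 25.92 m
R = ρL/A = (1.71×10^-8)(25.92)/(2.7465e-06) = 0.1614 Ω
P = I²R = (0.41)² × 0.1614 = 0.0271 W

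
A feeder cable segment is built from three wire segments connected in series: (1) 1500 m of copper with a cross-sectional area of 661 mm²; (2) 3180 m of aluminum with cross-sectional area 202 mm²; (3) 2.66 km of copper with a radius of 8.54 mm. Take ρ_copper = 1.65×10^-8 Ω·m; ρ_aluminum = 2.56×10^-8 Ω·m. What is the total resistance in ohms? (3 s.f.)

Seg 1: A = 661 mm² = 6.610e-04 m²
R_1 = (1.65×10^-8)(1500)/(6.610e-04) = 0.03744 Ω
Seg 2: A = 202 mm² = 2.020e-04 m²
R_2 = (2.56×10^-8)(3180)/(2.020e-04) = 0.403 Ω
Seg 3: A = πr² = π(8.5400e-03 m)² = 2.291e-04 m²
R_3 = (1.65×10^-8)(2660)/(2.291e-04) = 0.1916 Ω
R_total = R_1 + R_2 + R_3 = 0.632 Ω

0.632 Ω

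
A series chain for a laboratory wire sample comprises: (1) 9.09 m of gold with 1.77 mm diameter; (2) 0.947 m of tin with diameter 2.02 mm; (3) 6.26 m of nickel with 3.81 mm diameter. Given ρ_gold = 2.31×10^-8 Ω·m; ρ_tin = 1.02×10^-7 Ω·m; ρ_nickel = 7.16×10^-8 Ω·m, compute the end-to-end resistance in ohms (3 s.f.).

Seg 1: A = π(d/2)² = π(8.8500e-04 m)² = 2.461e-06 m²
R_1 = (2.31×10^-8)(9.09)/(2.461e-06) = 0.08534 Ω
Seg 2: A = π(d/2)² = π(1.0100e-03 m)² = 3.205e-06 m²
R_2 = (1.02×10^-7)(0.947)/(3.205e-06) = 0.03014 Ω
Seg 3: A = π(d/2)² = π(1.9050e-03 m)² = 1.140e-05 m²
R_3 = (7.16×10^-8)(6.26)/(1.140e-05) = 0.03931 Ω
R_total = R_1 + R_2 + R_3 = 0.155 Ω

0.155 Ω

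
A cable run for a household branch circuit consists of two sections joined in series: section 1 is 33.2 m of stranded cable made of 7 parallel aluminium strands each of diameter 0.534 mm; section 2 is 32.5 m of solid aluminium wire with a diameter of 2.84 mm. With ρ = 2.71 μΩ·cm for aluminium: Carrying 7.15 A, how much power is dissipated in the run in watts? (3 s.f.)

ρ = 2.71 μΩ·cm = 2.71×10^-8 Ω·m
Section 1: A_strand = π(2.6700e-04)² = 2.240e-07 m²; R₁ = ρL/(N·A_s) = (2.71×10^-8)(33.2)/(7×2.240e-07) = 0.5739 Ω
Section 2: A = π(d/2)² = π(1.4200e-03 m)² = 6.335e-06 m²
R₂ = (2.71×10^-8)(32.5)/(6.335e-06) = 0.139 Ω
R = R₁ + R₂ = 0.7129 Ω
P = I²R = (7.15)² × 0.7129 = 36.4 W

36.4 W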